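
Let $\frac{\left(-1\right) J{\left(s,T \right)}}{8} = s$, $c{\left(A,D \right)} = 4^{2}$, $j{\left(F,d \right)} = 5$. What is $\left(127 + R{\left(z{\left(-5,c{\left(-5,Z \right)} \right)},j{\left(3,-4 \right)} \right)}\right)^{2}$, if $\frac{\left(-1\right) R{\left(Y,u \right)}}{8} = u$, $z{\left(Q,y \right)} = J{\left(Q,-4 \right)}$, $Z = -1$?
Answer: $7569$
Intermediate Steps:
$c{\left(A,D \right)} = 16$
$J{\left(s,T \right)} = - 8 s$
$z{\left(Q,y \right)} = - 8 Q$
$R{\left(Y,u \right)} = - 8 u$
$\left(127 + R{\left(z{\left(-5,c{\left(-5,Z \right)} \right)},j{\left(3,-4 \right)} \right)}\right)^{2} = \left(127 - 40\right)^{2} = 87^{2} = 7569$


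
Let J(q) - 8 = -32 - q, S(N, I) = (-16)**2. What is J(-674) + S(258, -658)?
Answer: 906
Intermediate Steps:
S(N, I) = 256
J(q) = -24 - q (J(q) = 8 + (-32 - q) = -24 - q)
J(-674) + S(258, -658) = (-24 - 1*(-674)) + 256 = (-24 + 674) + 256 = 650 + 256 = 906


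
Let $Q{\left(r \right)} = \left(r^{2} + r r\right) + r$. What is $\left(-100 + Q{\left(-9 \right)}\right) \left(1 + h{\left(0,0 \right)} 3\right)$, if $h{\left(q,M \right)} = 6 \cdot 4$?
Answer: $3869$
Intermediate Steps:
$h{\left(q,M \right)} = 24$
$Q{\left(r \right)} = r + 2 r^{2}$ ($Q{\left(r \right)} = \left(r^{2} + r^{2}\right) + r = 2 r^{2} + r = r + 2 r^{2}$)
$\left(-100 + Q{\left(-9 \right)}\right) \left(1 + h{\left(0,0 \right)} 3\right) = \left(-100 - 9 \left(1 + 2 \left(-9\right)\right)\right) \left(1 + 24 \cdot 3\right) = \left(-100 - 9 \left(1 - 18\right)\right) \left(1 + 72\right) = \left(-100 - -153\right) 73 = \left(-100 + 153\right) 73 = 53 \cdot 73 = 3869$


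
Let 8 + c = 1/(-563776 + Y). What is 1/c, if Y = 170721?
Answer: -393055/3144441 ≈ -0.12500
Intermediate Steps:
c = -3144441/393055 (c = -8 + 1/(-563776 + 170721) = -8 + 1/(-393055) = -8 - 1/393055 = -3144441/393055 ≈ -8.0000)
1/c = 1/(-3144441/393055) = -393055/3144441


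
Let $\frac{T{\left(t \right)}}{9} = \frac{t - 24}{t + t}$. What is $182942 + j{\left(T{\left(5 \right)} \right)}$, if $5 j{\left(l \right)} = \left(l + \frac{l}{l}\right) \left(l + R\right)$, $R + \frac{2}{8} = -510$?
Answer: $\frac{184640067}{1000} \approx 1.8464 \cdot 10^{5}$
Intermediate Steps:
$R = - \frac{2041}{4}$ ($R = - \frac{1}{4} - 510 = - \frac{2041}{4} \approx -510.25$)
$T{\left(t \right)} = \frac{9 \left(-24 + t\right)}{2 t}$ ($T{\left(t \right)} = 9 \frac{t - 24}{t + t} = 9 \frac{-24 + t}{2 t} = \frac{9 \left(-24 + t\right)}{2 t}$)
$j{\left(l \right)} = \frac{\left(1 + l\right) \left(- \frac{2041}{4} + l\right)}{5}$ ($j{\left(l \right)} = \frac{\left(l + \frac{l}{l}\right) \left(l - \frac{2041}{4}\right)}{5} = \frac{\left(l + 1\right) \left(- \frac{2041}{4} + l\right)}{5} = \frac{\left(1 + l\right) \left(- \frac{2041}{4} + l\right)}{5}$)
$182942 + j{\left(T{\left(5 \right)} \right)} = 182942 - \left(\frac{2041}{20} - \frac{\left(\frac{9}{2} - \frac{108}{5}\right)^{2}}{5} + \frac{2037 \left(\frac{9}{2} - \frac{108}{5}\right)}{20}\right) = 182942 - \left(- \frac{327917}{200} - \frac{29241}{500}\right) = 182942 + \left(- \frac{2041}{20} + \frac{348327}{200} + \frac{1}{5} \cdot \frac{29241}{100}\right) = 182942 + \left(- \frac{2041}{20} + \frac{348327}{200} + \frac{29241}{500}\right) = 182942 + \frac{1698067}{1000} = \frac{184640067}{1000}$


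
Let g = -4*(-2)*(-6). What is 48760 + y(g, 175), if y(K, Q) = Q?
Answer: 48935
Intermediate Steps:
g = -48 (g = 8*(-6) = -48)
48760 + y(g, 175) = 48760 + 175 = 48935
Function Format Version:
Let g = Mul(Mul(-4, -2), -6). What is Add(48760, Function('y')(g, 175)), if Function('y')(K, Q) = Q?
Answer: 48935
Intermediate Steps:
g = -48 (g = Mul(8, -6) = -48)
Add(48760, Function('y')(g, 175)) = Add(48760, 175) = 48935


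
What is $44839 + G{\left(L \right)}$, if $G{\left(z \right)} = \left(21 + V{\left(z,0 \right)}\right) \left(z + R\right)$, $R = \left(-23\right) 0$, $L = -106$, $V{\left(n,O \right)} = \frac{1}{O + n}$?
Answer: $42614$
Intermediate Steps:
$R = 0$
$G{\left(z \right)} = z \left(21 + \frac{1}{z}\right)$ ($G{\left(z \right)} = \left(21 + \frac{1}{0 + z}\right) \left(z + 0\right) = \left(21 + \frac{1}{z}\right) z = z \left(21 + \frac{1}{z}\right)$)
$44839 + G{\left(L \right)} = 44839 + \left(1 + 21 \left(-106\right)\right) = 44839 + \left(1 - 2226\right) = 44839 - 2225 = 42614$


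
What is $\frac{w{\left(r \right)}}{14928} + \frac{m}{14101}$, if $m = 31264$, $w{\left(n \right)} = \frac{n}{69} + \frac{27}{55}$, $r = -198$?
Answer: $\frac{196781481657}{88760718640} \approx 2.217$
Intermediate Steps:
$w{\left(n \right)} = \frac{27}{55} + \frac{n}{69}$ ($w{\left(n \right)} = n \frac{1}{69} + 27 \cdot \frac{1}{55} = \frac{n}{69} + \frac{27}{55} = \frac{27}{55} + \frac{n}{69}$)
$\frac{w{\left(r \right)}}{14928} + \frac{m}{14101} = \frac{\frac{27}{55} + \frac{1}{69} \left(-198\right)}{14928} + \frac{31264}{14101} = \left(\frac{27}{55} - \frac{66}{23}\right) \frac{1}{14928} + 31264 \cdot \frac{1}{14101} = \left(- \frac{3009}{1265}\right) \frac{1}{14928} + \frac{31264}{14101} = - \frac{1003}{6294640} + \frac{31264}{14101} = \frac{196781481657}{88760718640}$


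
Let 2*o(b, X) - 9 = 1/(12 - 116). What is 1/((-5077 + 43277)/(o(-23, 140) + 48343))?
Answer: 10056279/7945600 ≈ 1.2656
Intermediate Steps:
o(b, X) = 935/208 (o(b, X) = 9/2 + 1/(2*(12 - 116)) = 9/2 + (½)/(-104) = 9/2 + (½)*(-1/104) = 9/2 - 1/208 = 935/208)
1/((-5077 + 43277)/(o(-23, 140) + 48343)) = 1/((-5077 + 43277)/(935/208 + 48343)) = 1/(38200/(10056279/208)) = 1/(38200*(208/10056279)) = 1/(7945600/10056279) = 10056279/7945600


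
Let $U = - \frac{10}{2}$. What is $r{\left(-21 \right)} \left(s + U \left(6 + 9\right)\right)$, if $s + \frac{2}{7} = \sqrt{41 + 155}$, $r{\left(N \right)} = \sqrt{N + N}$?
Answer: $- \frac{429 i \sqrt{42}}{7} \approx - 397.18 i$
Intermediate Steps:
$r{\left(N \right)} = \sqrt{2} \sqrt{N}$ ($r{\left(N \right)} = \sqrt{2 N} = \sqrt{2} \sqrt{N}$)
$U = -5$ ($U = \left(-10\right) \frac{1}{2} = -5$)
$s = \frac{96}{7}$ ($s = - \frac{2}{7} + \sqrt{41 + 155} = - \frac{2}{7} + \sqrt{196} = - \frac{2}{7} + 14 = \frac{96}{7} \approx 13.714$)
$r{\left(-21 \right)} \left(s + U \left(6 + 9\right)\right) = \sqrt{2} \sqrt{-21} \left(\frac{96}{7} - 5 \left(6 + 9\right)\right) = \sqrt{2} i \sqrt{21} \left(\frac{96}{7} - 75\right) = i \sqrt{42} \left(\frac{96}{7} - 75\right) = i \sqrt{42} \left(- \frac{429}{7}\right) = - \frac{429 i \sqrt{42}}{7}$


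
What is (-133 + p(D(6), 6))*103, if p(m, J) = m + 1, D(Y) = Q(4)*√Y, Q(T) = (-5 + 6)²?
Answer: -13596 + 103*√6 ≈ -13344.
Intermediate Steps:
Q(T) = 1 (Q(T) = 1² = 1)
D(Y) = √Y (D(Y) = 1*√Y = √Y)
p(m, J) = 1 + m
(-133 + p(D(6), 6))*103 = (-133 + (1 + √6))*103 = (-132 + √6)*103 = -13596 + 103*√6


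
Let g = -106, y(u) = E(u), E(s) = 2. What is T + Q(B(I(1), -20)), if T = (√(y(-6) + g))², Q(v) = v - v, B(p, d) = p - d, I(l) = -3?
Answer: -104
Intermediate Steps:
y(u) = 2
Q(v) = 0
T = -104 (T = (√(2 - 106))² = (√(-104))² = (2*I*√26)² = -104)
T + Q(B(I(1), -20)) = -104 + 0 = -104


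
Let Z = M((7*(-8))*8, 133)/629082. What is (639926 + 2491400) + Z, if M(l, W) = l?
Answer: 984930411142/314541 ≈ 3.1313e+6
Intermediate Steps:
Z = -224/314541 (Z = ((7*(-8))*8)/629082 = -56*8*(1/629082) = -448*1/629082 = -224/314541 ≈ -0.00071215)
(639926 + 2491400) + Z = (639926 + 2491400) - 224/314541 = 3131326 - 224/314541 = 984930411142/314541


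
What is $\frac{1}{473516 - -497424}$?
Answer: $\frac{1}{970940} \approx 1.0299 \cdot 10^{-6}$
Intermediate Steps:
$\frac{1}{473516 - -497424} = \frac{1}{473516 + 497424} = \frac{1}{970940}$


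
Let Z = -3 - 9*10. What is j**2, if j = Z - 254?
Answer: 120409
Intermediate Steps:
Z = -93 (Z = -3 - 90 = -93)
j = -347 (j = -93 - 254 = -347)
j**2 = (-347)**2 = 120409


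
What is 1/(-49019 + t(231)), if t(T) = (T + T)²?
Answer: 1/164425 ≈ 6.0818e-6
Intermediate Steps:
t(T) = 4*T² (t(T) = (2*T)² = 4*T²)
1/(-49019 + t(231)) = 1/(-49019 + 4*231²) = 1/(-49019 + 4*53361) = 1/(-49019 + 213444) = 1/164425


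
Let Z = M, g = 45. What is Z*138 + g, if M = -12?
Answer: -1611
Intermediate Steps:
Z = -12
Z*138 + g = -12*138 + 45 = -1656 + 45 = -1611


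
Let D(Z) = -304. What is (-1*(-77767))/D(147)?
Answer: -4093/16 ≈ -255.81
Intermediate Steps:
(-1*(-77767))/D(147) = -1*(-77767)/(-304) = 77767*(-1/304) = -4093/16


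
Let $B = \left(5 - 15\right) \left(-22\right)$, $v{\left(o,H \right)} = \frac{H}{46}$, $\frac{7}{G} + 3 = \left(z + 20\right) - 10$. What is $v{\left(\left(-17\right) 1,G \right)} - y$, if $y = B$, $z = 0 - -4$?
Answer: $- \frac{111313}{506} \approx -219.99$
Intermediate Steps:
$z = 4$ ($z = 0 + 4 = 4$)
$G = \frac{7}{11}$ ($G = \frac{7}{-3 + \left(\left(4 + 20\right) - 10\right)} = \frac{7}{-3 + \left(24 - 10\right)} = \frac{7}{-3 + 14} = \frac{7}{11} \approx 0.63636$)
$v{\left(o,H \right)} = \frac{H}{46}$ ($v{\left(o,H \right)} = H \frac{1}{46} = \frac{H}{46}$)
$B = 220$ ($B = \left(-10\right) \left(-22\right) = 220$)
$y = 220$
$v{\left(\left(-17\right) 1,G \right)} - y = \frac{1}{46} \cdot \frac{7}{11} - 220 = \frac{7}{506} - 220 = - \frac{111313}{506}$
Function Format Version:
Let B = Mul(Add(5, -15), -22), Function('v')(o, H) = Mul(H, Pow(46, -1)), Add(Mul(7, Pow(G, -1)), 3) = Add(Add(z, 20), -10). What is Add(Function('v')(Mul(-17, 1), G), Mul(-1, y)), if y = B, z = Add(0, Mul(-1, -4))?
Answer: Rational(-111313, 506) ≈ -219.99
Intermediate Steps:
z = 4 (z = Add(0, 4) = 4)
G = Rational(7, 11) (G = Mul(7, Pow(Add(-3, Add(Add(4, 20), -10)), -1)) = Mul(7, Pow(Add(-3, Add(24, -10)), -1)) = Mul(7, Pow(Add(-3, 14), -1)) = Mul(7, Pow(11, -1)) = Mul(7, Rational(1, 11)) = Rational(7, 11) ≈ 0.63636)
Function('v')(o, H) = Mul(Rational(1, 46), H) (Function('v')(o, H) = Mul(H, Rational(1, 46)) = Mul(Rational(1, 46), H))
B = 220 (B = Mul(-10, -22) = 220)
y = 220
Add(Function('v')(Mul(-17, 1), G), Mul(-1, y)) = Add(Mul(Rational(1, 46), Rational(7, 11)), Mul(-1, 220)) = Add(Rational(7, 506), -220) = Rational(-111313, 506)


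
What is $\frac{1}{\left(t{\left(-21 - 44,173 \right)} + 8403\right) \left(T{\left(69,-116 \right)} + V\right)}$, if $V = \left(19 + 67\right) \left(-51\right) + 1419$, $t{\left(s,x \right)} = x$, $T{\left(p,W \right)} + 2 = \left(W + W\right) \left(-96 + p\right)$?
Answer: $\frac{1}{28257920} \approx 3.5388 \cdot 10^{-8}$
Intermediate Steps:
$T{\left(p,W \right)} = -2 + 2 W \left(-96 + p\right)$ ($T{\left(p,W \right)} = -2 + \left(W + W\right) \left(-96 + p\right) = -2 + 2 W \left(-96 + p\right)$)
$V = -2967$ ($V = 86 \left(-51\right) + 1419 = -4386 + 1419 = -2967$)
$\frac{1}{\left(t{\left(-21 - 44,173 \right)} + 8403\right) \left(T{\left(69,-116 \right)} + V\right)} = \frac{1}{\left(173 + 8403\right) \left(\left(-2 - -22272 + 2 \left(-116\right) 69\right) - 2967\right)} = \frac{1}{8576 \left(\left(-2 + 22272 - 16008\right) - 2967\right)} = \frac{1}{8576 \left(6262 - 2967\right)} = \frac{1}{8576 \cdot 3295} = \frac{1}{28257920}$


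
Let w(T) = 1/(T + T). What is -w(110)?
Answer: -1/220 ≈ -0.0045455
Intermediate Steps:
w(T) = 1/(2*T)
-w(110) = -1/(2*110) = -1*1/220 = -1/220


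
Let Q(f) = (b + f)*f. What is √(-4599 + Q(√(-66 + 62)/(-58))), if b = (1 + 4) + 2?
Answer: √(-3867760 - 203*I)/29 ≈ 0.0017797 - 67.816*I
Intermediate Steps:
b = 7 (b = 5 + 2 = 7)
Q(f) = f*(7 + f) (Q(f) = (7 + f)*f = f*(7 + f))
√(-4599 + Q(√(-66 + 62)/(-58))) = √(-4599 + (√(-66 + 62)/(-58))*(7 + √(-66 + 62)/(-58))) = √(-4599 + (√(-4)*(-1/58))*(7 + √(-4)*(-1/58))) = √(-4599 + ((2*I)*(-1/58))*(7 + (2*I)*(-1/58))) = √(-4599 + (-I/29)*(7 - I/29)) = √(-4599 - I*(7 - I/29)/29)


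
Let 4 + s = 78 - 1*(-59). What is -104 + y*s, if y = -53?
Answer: -7153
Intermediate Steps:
s = 133 (s = -4 + (78 - 1*(-59)) = -4 + (78 + 59) = -4 + 137 = 133)
-104 + y*s = -104 - 53*133 = -104 - 7049 = -7153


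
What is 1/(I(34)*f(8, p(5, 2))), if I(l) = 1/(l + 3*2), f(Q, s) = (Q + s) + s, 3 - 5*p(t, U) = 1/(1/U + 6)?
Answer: 1300/297 ≈ 4.3771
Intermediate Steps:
p(t, U) = 3/5 - 1/(5*(6 + 1/U)) (p(t, U) = 3/5 - 1/(5*(1/U + 6)) = 3/5 - 1/(5*(6 + 1/U)))
f(Q, s) = Q + 2*s
I(l) = 1/(6 + l) (I(l) = 1/(l + 6) = 1/(6 + l))
1/(I(34)*f(8, p(5, 2))) = 1/((8 + 2*((3 + 17*2)/(5*(1 + 6*2))))/(6 + 34)) = 1/((8 + 2*((3 + 34)/(5*(1 + 12))))/40) = 1/((8 + 2*((1/5)*37/13))/40) = 1/((8 + 2*((1/5)*(1/13)*37))/40) = 1/((8 + 2*(37/65))/40) = 1/((8 + 74/65)/40) = 1/((1/40)*(594/65)) = 1/(297/1300) = 1300/297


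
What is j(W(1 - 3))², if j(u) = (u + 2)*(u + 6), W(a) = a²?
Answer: 3600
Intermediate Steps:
j(u) = (2 + u)*(6 + u)
j(W(1 - 3))² = (12 + ((1 - 3)²)² + 8*(1 - 3)²)² = (12 + ((-2)²)² + 8*(-2)²)² = (12 + 4² + 8*4)² = (12 + 16 + 32)² = 60² = 3600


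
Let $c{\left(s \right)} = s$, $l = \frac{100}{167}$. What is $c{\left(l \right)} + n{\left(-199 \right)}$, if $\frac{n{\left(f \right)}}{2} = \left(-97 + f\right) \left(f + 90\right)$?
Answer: $\frac{10776276}{167} \approx 64529.0$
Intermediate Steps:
$l = \frac{100}{167}$ ($l = 100 \cdot \frac{1}{167} = \frac{100}{167} \approx 0.5988$)
$n{\left(f \right)} = 2 \left(-97 + f\right) \left(90 + f\right)$ ($n{\left(f \right)} = 2 \left(-97 + f\right) \left(f + 90\right) = 2 \left(-97 + f\right) \left(90 + f\right)$)
$c{\left(l \right)} + n{\left(-199 \right)} = \frac{100}{167} - \left(14674 - 79202\right) = \frac{100}{167} + \left(-17460 + 2786 + 2 \cdot 39601\right) = \frac{100}{167} + \left(-17460 + 2786 + 79202\right) = \frac{100}{167} + 64528 = \frac{10776276}{167}$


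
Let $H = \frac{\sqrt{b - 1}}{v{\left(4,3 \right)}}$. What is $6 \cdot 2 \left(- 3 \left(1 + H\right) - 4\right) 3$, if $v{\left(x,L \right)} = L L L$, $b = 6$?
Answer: $-252 - 4 \sqrt{5} \approx -260.94$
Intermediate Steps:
$v{\left(x,L \right)} = L^{3}$ ($v{\left(x,L \right)} = L^{2} L = L^{3}$)
$H = \frac{\sqrt{5}}{27}$ ($H = \frac{\sqrt{6 - 1}}{3^{3}} = \frac{\sqrt{5}}{27} \approx 0.082817$)
$6 \cdot 2 \left(- 3 \left(1 + H\right) - 4\right) 3 = 6 \cdot 2 \left(- 3 \left(1 + \frac{\sqrt{5}}{27}\right) - 4\right) 3 = 12 \left(\left(-3 - \frac{\sqrt{5}}{9}\right) - 4\right) 3 = 12 \left(-7 - \frac{\sqrt{5}}{9}\right) 3 = \left(-84 - \frac{4 \sqrt{5}}{3}\right) 3 = -252 - 4 \sqrt{5}$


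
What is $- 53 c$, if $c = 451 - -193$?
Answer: $-34132$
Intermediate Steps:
$c = 644$ ($c = 451 + 193 = 644$)
$- 53 c = \left(-53\right) 644 = -34132$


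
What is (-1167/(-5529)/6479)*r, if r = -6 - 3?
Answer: -3501/11940797 ≈ -0.00029320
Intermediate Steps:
r = -9
(-1167/(-5529)/6479)*r = (-1167/(-5529)/6479)*(-9) = (-1167*(-1/5529)*(1/6479))*(-9) = ((389/1843)*(1/6479))*(-9) = (389/11940797)*(-9) = -3501/11940797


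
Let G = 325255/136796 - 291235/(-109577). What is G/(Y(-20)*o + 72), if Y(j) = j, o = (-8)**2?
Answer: -75480250195/18107551912736 ≈ -0.0041684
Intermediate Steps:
o = 64
G = 75480250195/14989695292 (G = 325255*(1/136796) - 291235*(-1/109577) = 325255/136796 + 291235/109577 = 75480250195/14989695292 ≈ 5.0355)
G/(Y(-20)*o + 72) = 75480250195/(14989695292*(-20*64 + 72)) = 75480250195/(14989695292*(-1280 + 72)) = (75480250195/14989695292)/(-1208) = (75480250195/14989695292)*(-1/1208) = -75480250195/18107551912736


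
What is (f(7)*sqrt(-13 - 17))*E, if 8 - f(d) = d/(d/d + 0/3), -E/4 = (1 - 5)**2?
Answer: -64*I*sqrt(30) ≈ -350.54*I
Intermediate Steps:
E = -64 (E = -4*(1 - 5)**2 = -4*(-4)**2 = -4*16 = -64)
f(d) = 8 - d (f(d) = 8 - d/(d/d + 0/3) = 8 - d/(1 + 0*(1/3)) = 8 - d/(1 + 0) = 8 - d/1 = 8 - d)
(f(7)*sqrt(-13 - 17))*E = ((8 - 1*7)*sqrt(-13 - 17))*(-64) = ((8 - 7)*sqrt(-30))*(-64) = (1*(I*sqrt(30)))*(-64) = (I*sqrt(30))*(-64) = -64*I*sqrt(30)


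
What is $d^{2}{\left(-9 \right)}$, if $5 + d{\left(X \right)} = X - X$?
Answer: $25$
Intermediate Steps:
$d{\left(X \right)} = -5$ ($d{\left(X \right)} = -5 + \left(X - X\right) = -5 + 0 = -5$)
$d^{2}{\left(-9 \right)} = \left(-5\right)^{2} = 25$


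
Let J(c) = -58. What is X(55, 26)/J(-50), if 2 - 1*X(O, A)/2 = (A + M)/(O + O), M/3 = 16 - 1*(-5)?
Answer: -131/3190 ≈ -0.041066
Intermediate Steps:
M = 63 (M = 3*(16 - 1*(-5)) = 3*(16 + 5) = 3*21 = 63)
X(O, A) = 4 - (63 + A)/O (X(O, A) = 4 - 2*(A + 63)/(O + O) = 4 - 2*(63 + A)/(2*O) = 4 - 2*(63 + A)*1/(2*O) = 4 - (63 + A)/O)
X(55, 26)/J(-50) = ((-63 - 1*26 + 4*55)/55)/(-58) = ((-63 - 26 + 220)/55)*(-1/58) = ((1/55)*131)*(-1/58) = (131/55)*(-1/58) = -131/3190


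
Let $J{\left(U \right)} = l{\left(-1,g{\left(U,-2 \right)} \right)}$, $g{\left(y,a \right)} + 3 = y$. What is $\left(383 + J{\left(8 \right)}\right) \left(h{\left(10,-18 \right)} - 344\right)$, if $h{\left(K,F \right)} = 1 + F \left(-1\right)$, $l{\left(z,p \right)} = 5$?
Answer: $-126100$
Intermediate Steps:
$g{\left(y,a \right)} = -3 + y$
$J{\left(U \right)} = 5$
$h{\left(K,F \right)} = 1 - F$
$\left(383 + J{\left(8 \right)}\right) \left(h{\left(10,-18 \right)} - 344\right) = \left(383 + 5\right) \left(\left(1 - -18\right) - 344\right) = 388 \left(\left(1 + 18\right) - 344\right) = 388 \left(19 - 344\right) = 388 \left(-325\right) = -126100$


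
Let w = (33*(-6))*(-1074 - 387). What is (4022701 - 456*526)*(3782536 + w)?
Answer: 15403041230830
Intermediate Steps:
w = 289278 (w = -198*(-1461) = 289278)
(4022701 - 456*526)*(3782536 + w) = (4022701 - 456*526)*(3782536 + 289278) = (4022701 - 239856)*4071814 = 3782845*4071814 = 15403041230830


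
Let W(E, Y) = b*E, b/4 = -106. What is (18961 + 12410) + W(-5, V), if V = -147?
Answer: 33491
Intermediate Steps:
b = -424 (b = 4*(-106) = -424)
W(E, Y) = -424*E
(18961 + 12410) + W(-5, V) = (18961 + 12410) - 424*(-5) = 31371 + 2120 = 33491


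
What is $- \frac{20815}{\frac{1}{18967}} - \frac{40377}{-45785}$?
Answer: $- \frac{18075831197048}{45785} \approx -3.948 \cdot 10^{8}$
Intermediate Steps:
$- \frac{20815}{\frac{1}{18967}} - \frac{40377}{-45785} = - 20815 \frac{1}{\frac{1}{18967}} - - \frac{40377}{45785} = \left(-20815\right) 18967 + \frac{40377}{45785} = -394798105 + \frac{40377}{45785} = - \frac{18075831197048}{45785}$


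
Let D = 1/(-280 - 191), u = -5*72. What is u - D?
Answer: -169559/471 ≈ -360.00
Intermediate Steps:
u = -360
D = -1/471 (D = 1/(-471) = -1/471 ≈ -0.0021231)
u - D = -360 - 1*(-1/471) = -360 + 1/471 = -169559/471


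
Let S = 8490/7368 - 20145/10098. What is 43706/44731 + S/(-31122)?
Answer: 576198680177/589695441192 ≈ 0.97711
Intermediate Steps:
S = -102445/121572 (S = 8490*(1/7368) - 20145*1/10098 = 1415/1228 - 395/198 = -102445/121572 ≈ -0.84267)
43706/44731 + S/(-31122) = 43706/44731 - 102445/121572/(-31122) = 43706*(1/44731) - 102445/121572*(-1/31122) = 1066/1091 + 14635/540509112 = 576198680177/589695441192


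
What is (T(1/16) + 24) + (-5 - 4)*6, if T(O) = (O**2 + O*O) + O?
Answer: -3831/128 ≈ -29.930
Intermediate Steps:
T(O) = O + 2*O**2 (T(O) = (O**2 + O**2) + O = 2*O**2 + O = O + 2*O**2)
(T(1/16) + 24) + (-5 - 4)*6 = ((1 + 2/16)/16 + 24) + (-5 - 4)*6 = ((1 + 2*(1/16))/16 + 24) - 9*6 = ((1 + 1/8)/16 + 24) - 54 = ((1/16)*(9/8) + 24) - 54 = (9/128 + 24) - 54 = 3081/128 - 54 = -3831/128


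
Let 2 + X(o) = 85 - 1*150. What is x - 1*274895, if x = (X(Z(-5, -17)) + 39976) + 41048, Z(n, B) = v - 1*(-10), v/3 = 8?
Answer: -193938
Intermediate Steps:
v = 24 (v = 3*8 = 24)
Z(n, B) = 34 (Z(n, B) = 24 - 1*(-10) = 24 + 10 = 34)
X(o) = -67 (X(o) = -2 + (85 - 1*150) = -2 + (85 - 150) = -2 - 65 = -67)
x = 80957 (x = (-67 + 39976) + 41048 = 39909 + 41048 = 80957)
x - 1*274895 = 80957 - 1*274895 = 80957 - 274895 = -193938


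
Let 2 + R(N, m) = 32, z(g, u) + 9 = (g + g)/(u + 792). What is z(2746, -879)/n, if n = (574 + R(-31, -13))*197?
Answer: -6275/10351956 ≈ -0.00060617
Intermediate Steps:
z(g, u) = -9 + 2*g/(792 + u) (z(g, u) = -9 + (g + g)/(u + 792) = -9 + (2*g)/(792 + u) = -9 + 2*g/(792 + u))
R(N, m) = 30 (R(N, m) = -2 + 32 = 30)
n = 118988 (n = (574 + 30)*197 = 604*197 = 118988)
z(2746, -879)/n = ((-7128 - 9*(-879) + 2*2746)/(792 - 879))/118988 = ((-7128 + 7911 + 5492)/(-87))*(1/118988) = -1/87*6275*(1/118988) = -6275/87*1/118988 = -6275/10351956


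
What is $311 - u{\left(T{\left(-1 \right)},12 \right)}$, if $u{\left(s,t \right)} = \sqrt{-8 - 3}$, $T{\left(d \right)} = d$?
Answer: $311 - i \sqrt{11} \approx 311.0 - 3.3166 i$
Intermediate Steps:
$u{\left(s,t \right)} = i \sqrt{11}$ ($u{\left(s,t \right)} = \sqrt{-11} = i \sqrt{11}$)
$311 - u{\left(T{\left(-1 \right)},12 \right)} = 311 - i \sqrt{11}$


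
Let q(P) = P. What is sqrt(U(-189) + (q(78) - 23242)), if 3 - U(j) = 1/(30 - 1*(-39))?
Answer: I*sqrt(110269590)/69 ≈ 152.19*I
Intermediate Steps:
U(j) = 206/69 (U(j) = 3 - 1/(30 - 1*(-39)) = 3 - 1/(30 + 39) = 3 - 1/69 = 206/69)
sqrt(U(-189) + (q(78) - 23242)) = sqrt(206/69 + (78 - 23242)) = sqrt(206/69 - 23164) = sqrt(-1598110/69) = I*sqrt(110269590)/69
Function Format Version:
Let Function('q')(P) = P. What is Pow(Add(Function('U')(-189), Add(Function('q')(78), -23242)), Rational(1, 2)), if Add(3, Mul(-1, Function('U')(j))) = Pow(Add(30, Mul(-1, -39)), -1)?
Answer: Mul(Rational(1, 69), I, Pow(110269590, Rational(1, 2))) ≈ Mul(152.19, I)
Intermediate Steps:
Function('U')(j) = Rational(206, 69) (Function('U')(j) = Add(3, Mul(-1, Pow(Add(30, Mul(-1, -39)), -1))) = Add(3, Mul(-1, Pow(Add(30, 39), -1))) = Add(3, Mul(-1, Pow(69, -1))) = Add(3, Mul(-1, Rational(1, 69))) = Add(3, Rational(-1, 69)) = Rational(206, 69))
Pow(Add(Function('U')(-189), Add(Function('q')(78), -23242)), Rational(1, 2)) = Pow(Add(Rational(206, 69), Add(78, -23242)), Rational(1, 2)) = Pow(Add(Rational(206, 69), -23164), Rational(1, 2)) = Pow(Rational(-1598110, 69), Rational(1, 2)) = Mul(Rational(1, 69), I, Pow(110269590, Rational(1, 2)))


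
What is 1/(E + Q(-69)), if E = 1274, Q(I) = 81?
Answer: 1/1355 ≈ 0.00073801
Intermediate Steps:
1/(E + Q(-69)) = 1/(1274 + 81) = 1/1355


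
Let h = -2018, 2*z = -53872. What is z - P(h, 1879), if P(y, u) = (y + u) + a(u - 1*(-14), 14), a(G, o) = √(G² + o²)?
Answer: -26797 - 13*√21205 ≈ -28690.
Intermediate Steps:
z = -26936 (z = (½)*(-53872) = -26936)
P(y, u) = u + y + √(196 + (14 + u)²) (P(y, u) = (y + u) + √((u - 1*(-14))² + 14²) = (u + y) + √((u + 14)² + 196) = (u + y) + √((14 + u)² + 196) = (u + y) + √(196 + (14 + u)²) = u + y + √(196 + (14 + u)²))
z - P(h, 1879) = -26936 - (1879 - 2018 + √(196 + (14 + 1879)²)) = -26936 - (1879 - 2018 + √(196 + 1893²)) = -26936 - (1879 - 2018 + √(196 + 3583449)) = -26936 - (1879 - 2018 + √3583645) = -26936 - (1879 - 2018 + 13*√21205) = -26936 - (-139 + 13*√21205) = -26936 + (139 - 13*√21205) = -26797 - 13*√21205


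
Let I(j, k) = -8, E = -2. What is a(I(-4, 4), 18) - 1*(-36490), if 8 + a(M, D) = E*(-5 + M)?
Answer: 36508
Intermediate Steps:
a(M, D) = 2 - 2*M (a(M, D) = -8 - 2*(-5 + M) = -8 + (10 - 2*M) = 2 - 2*M)
a(I(-4, 4), 18) - 1*(-36490) = (2 - 2*(-8)) - 1*(-36490) = (2 + 16) + 36490 = 18 + 36490 = 36508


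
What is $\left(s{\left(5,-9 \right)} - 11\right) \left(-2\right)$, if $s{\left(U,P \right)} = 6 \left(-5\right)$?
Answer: $82$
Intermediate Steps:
$s{\left(U,P \right)} = -30$
$\left(s{\left(5,-9 \right)} - 11\right) \left(-2\right) = \left(-30 - 11\right) \left(-2\right) = \left(-41\right) \left(-2\right) = 82$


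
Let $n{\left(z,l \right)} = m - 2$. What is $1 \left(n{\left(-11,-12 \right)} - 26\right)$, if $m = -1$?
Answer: $-29$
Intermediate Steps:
$n{\left(z,l \right)} = -3$ ($n{\left(z,l \right)} = -1 - 2 = -3$)
$1 \left(n{\left(-11,-12 \right)} - 26\right) = 1 \left(-3 - 26\right) = 1 \left(-29\right) = -29$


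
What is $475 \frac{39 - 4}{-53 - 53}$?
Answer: $- \frac{16625}{106} \approx -156.84$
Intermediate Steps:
$475 \frac{39 - 4}{-53 - 53} = 475 \frac{35}{-106} = 475 \cdot 35 \left(- \frac{1}{106}\right) = 475 \left(- \frac{35}{106}\right) = - \frac{16625}{106}$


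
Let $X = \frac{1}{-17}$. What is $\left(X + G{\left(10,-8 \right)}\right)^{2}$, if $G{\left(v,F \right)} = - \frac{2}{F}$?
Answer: $\frac{169}{4624} \approx 0.036548$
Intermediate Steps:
$X = - \frac{1}{17} \approx -0.058824$
$\left(X + G{\left(10,-8 \right)}\right)^{2} = \left(- \frac{1}{17} - \frac{2}{-8}\right)^{2} = \left(- \frac{1}{17} - - \frac{1}{4}\right)^{2} = \left(- \frac{1}{17} + \frac{1}{4}\right)^{2} = \left(\frac{13}{68}\right)^{2} = \frac{169}{4624}$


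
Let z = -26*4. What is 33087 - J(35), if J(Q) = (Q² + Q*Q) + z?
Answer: 30741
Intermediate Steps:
z = -104
J(Q) = -104 + 2*Q² (J(Q) = (Q² + Q*Q) - 104 = (Q² + Q²) - 104 = 2*Q² - 104 = -104 + 2*Q²)
33087 - J(35) = 33087 - (-104 + 2*35²) = 33087 - (-104 + 2*1225) = 33087 - (-104 + 2450) = 33087 - 1*2346 = 33087 - 2346 = 30741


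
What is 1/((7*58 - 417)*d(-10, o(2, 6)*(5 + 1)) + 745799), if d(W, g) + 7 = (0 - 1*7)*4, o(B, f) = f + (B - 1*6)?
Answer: 1/746184 ≈ 1.3402e-6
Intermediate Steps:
o(B, f) = -6 + B + f (o(B, f) = f + (B - 6) = f + (-6 + B) = -6 + B + f)
d(W, g) = -35 (d(W, g) = -7 + (0 - 1*7)*4 = -7 + (0 - 7)*4 = -7 - 7*4 = -7 - 28 = -35)
1/((7*58 - 417)*d(-10, o(2, 6)*(5 + 1)) + 745799) = 1/((7*58 - 417)*(-35) + 745799) = 1/((406 - 417)*(-35) + 745799) = 1/(-11*(-35) + 745799) = 1/(385 + 745799) = 1/746184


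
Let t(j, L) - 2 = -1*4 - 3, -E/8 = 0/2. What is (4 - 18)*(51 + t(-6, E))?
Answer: -644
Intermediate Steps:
E = 0 (E = -0/2 = -8*0 = 0)
t(j, L) = -5 (t(j, L) = 2 + (-1*4 - 3) = 2 + (-4 - 3) = 2 - 7 = -5)
(4 - 18)*(51 + t(-6, E)) = (4 - 18)*(51 - 5) = -14*46 = -644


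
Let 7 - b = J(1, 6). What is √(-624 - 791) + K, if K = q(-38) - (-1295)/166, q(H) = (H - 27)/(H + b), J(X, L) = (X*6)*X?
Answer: 58705/6142 + I*√1415 ≈ 9.558 + 37.617*I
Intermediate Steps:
J(X, L) = 6*X² (J(X, L) = (6*X)*X = 6*X²)
b = 1 (b = 7 - 6*1² = 7 - 6 = 1)
q(H) = (-27 + H)/(1 + H) (q(H) = (H - 27)/(H + 1) = (-27 + H)/(1 + H))
K = 58705/6142 (K = (-27 - 38)/(1 - 38) - (-1295)/166 = -65/(-37) - (-1295)/166 = -1/37*(-65) - 1*(-1295/166) = 65/37 + 1295/166 = 58705/6142 ≈ 9.5580)
√(-624 - 791) + K = √(-624 - 791) + 58705/6142 = √(-1415) + 58705/6142 = I*√1415 + 58705/6142 = 58705/6142 + I*√1415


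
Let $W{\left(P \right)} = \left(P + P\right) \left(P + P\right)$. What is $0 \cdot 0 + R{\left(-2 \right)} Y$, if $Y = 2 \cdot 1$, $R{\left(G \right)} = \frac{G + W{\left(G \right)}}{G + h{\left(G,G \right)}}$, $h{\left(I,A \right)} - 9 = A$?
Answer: $\frac{28}{5} \approx 5.6$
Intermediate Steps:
$h{\left(I,A \right)} = 9 + A$
$W{\left(P \right)} = 4 P^{2}$ ($W{\left(P \right)} = 2 P 2 P = 4 P^{2}$)
$R{\left(G \right)} = \frac{G + 4 G^{2}}{9 + 2 G}$ ($R{\left(G \right)} = \frac{G + 4 G^{2}}{G + \left(9 + G\right)} = \frac{G + 4 G^{2}}{9 + 2 G}$)
$Y = 2$
$0 \cdot 0 + R{\left(-2 \right)} Y = 0 \cdot 0 + - \frac{2 \left(1 + 4 \left(-2\right)\right)}{9 + 2 \left(-2\right)} 2 = 0 + - \frac{2 \left(1 - 8\right)}{9 - 4} \cdot 2 = 0 + \left(-2\right) \frac{1}{5} \left(-7\right) 2 = 0 + \frac{14}{5} \cdot 2 = 0 + \frac{28}{5} = \frac{28}{5}$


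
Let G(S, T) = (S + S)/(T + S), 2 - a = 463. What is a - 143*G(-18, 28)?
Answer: 269/5 ≈ 53.800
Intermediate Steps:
a = -461 (a = 2 - 1*463 = 2 - 463 = -461)
G(S, T) = 2*S/(S + T) (G(S, T) = (2*S)/(S + T) = 2*S/(S + T))
a - 143*G(-18, 28) = -461 - 286*(-18)/(-18 + 28) = -461 - 286*(-18)/10 = -461 - 143*(-18/5) = -461 + 2574/5 = 269/5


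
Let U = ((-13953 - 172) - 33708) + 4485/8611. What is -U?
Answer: 411885478/8611 ≈ 47833.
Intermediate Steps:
U = -411885478/8611 (U = (-14125 - 33708) + 4485*(1/8611) = -47833 + 4485/8611 = -411885478/8611 ≈ -47833.)
-U = -1*(-411885478/8611) = 411885478/8611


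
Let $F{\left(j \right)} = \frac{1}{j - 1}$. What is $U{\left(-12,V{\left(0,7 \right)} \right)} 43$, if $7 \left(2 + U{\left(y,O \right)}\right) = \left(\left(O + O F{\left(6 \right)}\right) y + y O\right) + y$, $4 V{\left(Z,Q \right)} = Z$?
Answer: $- \frac{1118}{7} \approx -159.71$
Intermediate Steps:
$F{\left(j \right)} = \frac{1}{-1 + j}$
$V{\left(Z,Q \right)} = \frac{Z}{4}$
$U{\left(y,O \right)} = -2 + \frac{y}{7} + \frac{11 O y}{35}$ ($U{\left(y,O \right)} = -2 + \frac{\left(\left(O + \frac{O}{-1 + 6}\right) y + y O\right) + y}{7} = -2 + \frac{\left(\left(O + \frac{O}{5}\right) y + O y\right) + y}{7} = -2 + \frac{\left(\frac{6 O}{5} y + O y\right) + y}{7} = -2 + \frac{\left(\frac{6 O y}{5} + O y\right) + y}{7} = -2 + \frac{\frac{11 O y}{5} + y}{7} = -2 + \frac{y + \frac{11 O y}{5}}{7} = -2 + \left(\frac{y}{7} + \frac{11 O y}{35}\right) = -2 + \frac{y}{7} + \frac{11 O y}{35}$)
$U{\left(-12,V{\left(0,7 \right)} \right)} 43 = \left(-2 + \frac{1}{7} \left(-12\right) + \frac{11}{35} \cdot \frac{1}{4} \cdot 0 \left(-12\right)\right) 43 = \left(-2 - \frac{12}{7} + \frac{11}{35} \cdot 0 \left(-12\right)\right) 43 = \left(-2 - \frac{12}{7} + 0\right) 43 = \left(- \frac{26}{7}\right) 43 = - \frac{1118}{7}$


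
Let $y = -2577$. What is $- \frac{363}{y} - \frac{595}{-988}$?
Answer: $\frac{630653}{848692} \approx 0.74309$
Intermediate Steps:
$- \frac{363}{y} - \frac{595}{-988} = - \frac{363}{-2577} - \frac{595}{-988} = \left(-363\right) \left(- \frac{1}{2577}\right) - - \frac{595}{988} = \frac{121}{859} + \frac{595}{988} = \frac{630653}{848692}$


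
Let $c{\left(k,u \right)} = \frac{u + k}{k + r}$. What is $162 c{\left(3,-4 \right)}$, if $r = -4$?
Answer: $162$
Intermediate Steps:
$c{\left(k,u \right)} = \frac{k + u}{-4 + k}$ ($c{\left(k,u \right)} = \frac{u + k}{k - 4} = \frac{k + u}{-4 + k}$)
$162 c{\left(3,-4 \right)} = 162 \frac{3 - 4}{-4 + 3} = 162 \frac{1}{-1} \left(-1\right) = 162 \left(\left(-1\right) \left(-1\right)\right) = 162 \cdot 1 = 162$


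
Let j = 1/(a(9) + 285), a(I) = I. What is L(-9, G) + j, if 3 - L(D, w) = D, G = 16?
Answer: 3529/294 ≈ 12.003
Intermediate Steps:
L(D, w) = 3 - D
j = 1/294 (j = 1/(9 + 285) = 1/294 ≈ 0.0034014)
L(-9, G) + j = (3 - 1*(-9)) + 1/294 = (3 + 9) + 1/294 = 12 + 1/294 = 3529/294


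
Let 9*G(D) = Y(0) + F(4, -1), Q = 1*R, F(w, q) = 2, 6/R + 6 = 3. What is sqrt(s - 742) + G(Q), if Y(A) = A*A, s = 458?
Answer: 2/9 + 2*I*sqrt(71) ≈ 0.22222 + 16.852*I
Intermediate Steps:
R = -2 (R = 6/(-6 + 3) = 6/(-3) = 6*(-1/3) = -2)
Q = -2 (Q = 1*(-2) = -2)
Y(A) = A**2
G(D) = 2/9 (G(D) = (0**2 + 2)/9 = (0 + 2)/9 = (1/9)*2 = 2/9)
sqrt(s - 742) + G(Q) = sqrt(458 - 742) + 2/9 = sqrt(-284) + 2/9 = 2*I*sqrt(71) + 2/9 = 2/9 + 2*I*sqrt(71)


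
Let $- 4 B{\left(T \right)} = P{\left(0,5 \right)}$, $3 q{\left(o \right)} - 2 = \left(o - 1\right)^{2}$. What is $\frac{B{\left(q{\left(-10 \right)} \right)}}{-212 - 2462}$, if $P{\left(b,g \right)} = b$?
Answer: $0$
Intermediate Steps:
$q{\left(o \right)} = \frac{2}{3} + \frac{\left(-1 + o\right)^{2}}{3}$ ($q{\left(o \right)} = \frac{2}{3} + \frac{\left(o - 1\right)^{2}}{3} = \frac{2}{3} + \frac{\left(-1 + o\right)^{2}}{3}$)
$B{\left(T \right)} = 0$ ($B{\left(T \right)} = \left(- \frac{1}{4}\right) 0 = 0$)
$\frac{B{\left(q{\left(-10 \right)} \right)}}{-212 - 2462} = \frac{0}{-212 - 2462} = \frac{0}{-2674} = 0 \left(- \frac{1}{2674}\right) = 0$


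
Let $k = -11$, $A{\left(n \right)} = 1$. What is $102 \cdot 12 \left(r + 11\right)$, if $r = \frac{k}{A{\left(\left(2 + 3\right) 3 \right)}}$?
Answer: $0$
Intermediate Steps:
$r = -11$ ($r = - \frac{11}{1} = \left(-11\right) 1 = -11$)
$102 \cdot 12 \left(r + 11\right) = 102 \cdot 12 \left(-11 + 11\right) = 102 \cdot 12 \cdot 0 = 102 \cdot 0 = 0$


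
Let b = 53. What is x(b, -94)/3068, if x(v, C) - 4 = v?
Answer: 57/3068 ≈ 0.018579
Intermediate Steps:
x(v, C) = 4 + v
x(b, -94)/3068 = (4 + 53)/3068 = 57*(1/3068) = 57/3068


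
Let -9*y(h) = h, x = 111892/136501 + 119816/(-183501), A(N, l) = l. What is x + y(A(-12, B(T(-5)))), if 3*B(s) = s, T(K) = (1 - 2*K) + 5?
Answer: -31998031996/75144210003 ≈ -0.42582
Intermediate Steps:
T(K) = 6 - 2*K
B(s) = s/3
x = 4177290076/25048070001 (x = 111892*(1/136501) + 119816*(-1/183501) = 111892/136501 - 119816/183501 = 4177290076/25048070001 ≈ 0.16677)
y(h) = -h/9
x + y(A(-12, B(T(-5)))) = 4177290076/25048070001 - (6 - 2*(-5))/27 = 4177290076/25048070001 - (6 + 10)/27 = 4177290076/25048070001 - 16/27 = -31998031996/75144210003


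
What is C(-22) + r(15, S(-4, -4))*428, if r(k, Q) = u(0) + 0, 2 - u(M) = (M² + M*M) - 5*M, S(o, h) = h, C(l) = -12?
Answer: 844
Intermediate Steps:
u(M) = 2 - 2*M² + 5*M (u(M) = 2 - ((M² + M*M) - 5*M) = 2 - ((M² + M²) - 5*M) = 2 - (2*M² - 5*M) = 2 - (-5*M + 2*M²) = 2 + (-2*M² + 5*M) = 2 - 2*M² + 5*M)
r(k, Q) = 2 (r(k, Q) = (2 - 2*0² + 5*0) + 0 = (2 - 2*0 + 0) + 0 = (2 + 0 + 0) + 0 = 2 + 0 = 2)
C(-22) + r(15, S(-4, -4))*428 = -12 + 2*428 = -12 + 856 = 844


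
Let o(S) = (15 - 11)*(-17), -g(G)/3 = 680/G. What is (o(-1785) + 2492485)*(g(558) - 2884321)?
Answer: -668571401950481/93 ≈ -7.1889e+12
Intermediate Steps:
g(G) = -2040/G
o(S) = -68 (o(S) = 4*(-17) = -68)
(o(-1785) + 2492485)*(g(558) - 2884321) = (-68 + 2492485)*(-2040/558 - 2884321) = 2492417*(-2040*1/558 - 2884321) = 2492417*(-340/93 - 2884321) = 2492417*(-268242193/93) = -668571401950481/93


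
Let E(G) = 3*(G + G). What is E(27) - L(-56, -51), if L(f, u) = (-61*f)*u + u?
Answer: 174429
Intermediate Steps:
L(f, u) = u - 61*f*u (L(f, u) = -61*f*u + u = u - 61*f*u)
E(G) = 6*G (E(G) = 3*(2*G) = 6*G)
E(27) - L(-56, -51) = 6*27 - (-51)*(1 - 61*(-56)) = 162 - (-51)*(1 + 3416) = 162 - (-51)*3417 = 162 - 1*(-174267) = 162 + 174267 = 174429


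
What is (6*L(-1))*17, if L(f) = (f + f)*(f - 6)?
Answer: 1428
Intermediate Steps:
L(f) = 2*f*(-6 + f) (L(f) = (2*f)*(-6 + f) = 2*f*(-6 + f))
(6*L(-1))*17 = (6*(2*(-1)*(-6 - 1)))*17 = (6*(2*(-1)*(-7)))*17 = (6*14)*17 = 84*17 = 1428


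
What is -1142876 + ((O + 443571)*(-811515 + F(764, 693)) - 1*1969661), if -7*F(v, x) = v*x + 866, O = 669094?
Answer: -6910698427554/7 ≈ -9.8724e+11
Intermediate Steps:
F(v, x) = -866/7 - v*x/7 (F(v, x) = -(v*x + 866)/7 = -(866 + v*x)/7 = -866/7 - v*x/7)
-1142876 + ((O + 443571)*(-811515 + F(764, 693)) - 1*1969661) = -1142876 + ((669094 + 443571)*(-811515 + (-866/7 - ⅐*764*693)) - 1*1969661) = -1142876 + (1112665*(-811515 + (-866/7 - 75636)) - 1969661) = -1142876 + (1112665*(-811515 - 530318/7) - 1969661) = -1142876 + (1112665*(-6210923/7) - 1969661) = -1142876 + (-6910676639795/7 - 1969661) = -1142876 - 6910690427422/7 = -6910698427554/7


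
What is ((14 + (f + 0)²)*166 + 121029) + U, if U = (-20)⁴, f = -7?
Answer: 291487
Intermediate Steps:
U = 160000
((14 + (f + 0)²)*166 + 121029) + U = ((14 + (-7 + 0)²)*166 + 121029) + 160000 = ((14 + (-7)²)*166 + 121029) + 160000 = ((14 + 49)*166 + 121029) + 160000 = (63*166 + 121029) + 160000 = (10458 + 121029) + 160000 = 131487 + 160000 = 291487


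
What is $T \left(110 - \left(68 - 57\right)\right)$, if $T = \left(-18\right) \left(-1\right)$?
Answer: $1782$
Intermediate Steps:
$T = 18$
$T \left(110 - \left(68 - 57\right)\right) = 18 \left(110 - \left(68 - 57\right)\right) = 18 \left(110 - 11\right) = 18 \cdot 99 = 1782$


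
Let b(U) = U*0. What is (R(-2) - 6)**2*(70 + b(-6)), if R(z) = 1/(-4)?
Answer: 21875/8 ≈ 2734.4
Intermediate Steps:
R(z) = -1/4
b(U) = 0
(R(-2) - 6)**2*(70 + b(-6)) = (-1/4 - 6)**2*(70 + 0) = (-25/4)**2*70 = (625/16)*70 = 21875/8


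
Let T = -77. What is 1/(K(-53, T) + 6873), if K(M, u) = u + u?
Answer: 1/6719 ≈ 0.00014883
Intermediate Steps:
K(M, u) = 2*u
1/(K(-53, T) + 6873) = 1/(2*(-77) + 6873) = 1/(-154 + 6873) = 1/6719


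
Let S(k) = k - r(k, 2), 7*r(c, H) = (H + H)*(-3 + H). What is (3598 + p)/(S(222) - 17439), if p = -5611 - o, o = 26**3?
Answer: 137123/120515 ≈ 1.1378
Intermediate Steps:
o = 17576
r(c, H) = 2*H*(-3 + H)/7 (r(c, H) = ((H + H)*(-3 + H))/7 = ((2*H)*(-3 + H))/7 = (2*H*(-3 + H))/7 = 2*H*(-3 + H)/7)
p = -23187 (p = -5611 - 1*17576 = -5611 - 17576 = -23187)
S(k) = 4/7 + k (S(k) = k - 2*2*(-3 + 2)/7 = k - 2*2*(-1)/7 = k - 1*(-4/7) = k + 4/7 = 4/7 + k)
(3598 + p)/(S(222) - 17439) = (3598 - 23187)/((4/7 + 222) - 17439) = -19589/(1558/7 - 17439) = -19589/(-120515/7) = -19589*(-7/120515) = 137123/120515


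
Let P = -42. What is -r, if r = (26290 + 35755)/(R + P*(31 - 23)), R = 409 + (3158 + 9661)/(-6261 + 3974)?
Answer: -141896915/154132 ≈ -920.62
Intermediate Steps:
R = 922564/2287 (R = 409 + 12819/(-2287) = 409 + 12819*(-1/2287) = 409 - 12819/2287 = 922564/2287 ≈ 403.40)
r = 141896915/154132 (r = (26290 + 35755)/(922564/2287 - 42*(31 - 23)) = 62045/(922564/2287 - 42*8) = 62045/(922564/2287 - 336) = 62045/(154132/2287) = 62045*(2287/154132) = 141896915/154132 ≈ 920.62)
-r = -1*141896915/154132 = -141896915/154132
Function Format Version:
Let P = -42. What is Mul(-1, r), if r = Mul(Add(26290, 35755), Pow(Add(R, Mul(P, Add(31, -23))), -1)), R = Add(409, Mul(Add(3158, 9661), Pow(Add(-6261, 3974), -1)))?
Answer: Rational(-141896915, 154132) ≈ -920.62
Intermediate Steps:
R = Rational(922564, 2287) (R = Add(409, Mul(12819, Pow(-2287, -1))) = Add(409, Mul(12819, Rational(-1, 2287))) = Add(409, Rational(-12819, 2287)) = Rational(922564, 2287) ≈ 403.40)
r = Rational(141896915, 154132) (r = Mul(Add(26290, 35755), Pow(Add(Rational(922564, 2287), Mul(-42, Add(31, -23))), -1)) = Mul(62045, Pow(Add(Rational(922564, 2287), Mul(-42, 8)), -1)) = Mul(62045, Pow(Add(Rational(922564, 2287), -336), -1)) = Mul(62045, Pow(Rational(154132, 2287), -1)) = Mul(62045, Rational(2287, 154132)) = Rational(141896915, 154132) ≈ 920.62)
Mul(-1, r) = Mul(-1, Rational(141896915, 154132)) = Rational(-141896915, 154132)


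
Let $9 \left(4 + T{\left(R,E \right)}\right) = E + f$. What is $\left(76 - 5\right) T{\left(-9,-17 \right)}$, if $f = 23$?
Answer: $- \frac{710}{3} \approx -236.67$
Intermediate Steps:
$T{\left(R,E \right)} = - \frac{13}{9} + \frac{E}{9}$ ($T{\left(R,E \right)} = -4 + \frac{E + 23}{9} = -4 + \frac{23 + E}{9} = -4 + \left(\frac{23}{9} + \frac{E}{9}\right) = - \frac{13}{9} + \frac{E}{9}$)
$\left(76 - 5\right) T{\left(-9,-17 \right)} = \left(76 - 5\right) \left(- \frac{13}{9} + \frac{1}{9} \left(-17\right)\right) = 71 \left(- \frac{13}{9} - \frac{17}{9}\right) = 71 \left(- \frac{10}{3}\right) = - \frac{710}{3}$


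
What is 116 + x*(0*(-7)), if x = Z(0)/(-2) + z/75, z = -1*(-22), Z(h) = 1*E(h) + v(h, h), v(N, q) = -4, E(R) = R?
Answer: 116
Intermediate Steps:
Z(h) = -4 + h (Z(h) = 1*h - 4 = h - 4 = -4 + h)
z = 22
x = 172/75 (x = (-4 + 0)/(-2) + 22/75 = -4*(-½) + 22*(1/75) = 2 + 22/75 = 172/75 ≈ 2.2933)
116 + x*(0*(-7)) = 116 + 172*(0*(-7))/75 = 116 + (172/75)*0 = 116 + 0 = 116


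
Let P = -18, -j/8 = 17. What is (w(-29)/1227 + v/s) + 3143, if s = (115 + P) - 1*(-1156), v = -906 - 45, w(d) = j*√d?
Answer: 3937228/1253 - 136*I*√29/1227 ≈ 3142.2 - 0.59689*I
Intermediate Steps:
j = -136 (j = -8*17 = -136)
w(d) = -136*√d
v = -951
s = 1253 (s = (115 - 18) - 1*(-1156) = 97 + 1156 = 1253)
(w(-29)/1227 + v/s) + 3143 = (-136*I*√29/1227 - 951/1253) + 3143 = (-951/1253 - 136*I*√29/1227) + 3143 = 3937228/1253 - 136*I*√29/1227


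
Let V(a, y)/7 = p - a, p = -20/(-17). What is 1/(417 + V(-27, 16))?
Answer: 17/10442 ≈ 0.0016280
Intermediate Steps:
p = 20/17 (p = -20*(-1/17) = 20/17 ≈ 1.1765)
V(a, y) = 140/17 - 7*a (V(a, y) = 7*(20/17 - a) = 140/17 - 7*a)
1/(417 + V(-27, 16)) = 1/(417 + (140/17 - 7*(-27))) = 1/(417 + (140/17 + 189)) = 1/(417 + 3353/17) = 1/(10442/17) = 17/10442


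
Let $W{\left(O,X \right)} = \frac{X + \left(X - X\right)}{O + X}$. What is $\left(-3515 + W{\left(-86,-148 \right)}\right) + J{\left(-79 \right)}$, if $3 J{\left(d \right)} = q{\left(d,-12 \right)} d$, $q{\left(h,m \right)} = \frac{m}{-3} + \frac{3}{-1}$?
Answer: $- \frac{414262}{117} \approx -3540.7$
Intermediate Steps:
$q{\left(h,m \right)} = -3 - \frac{m}{3}$ ($q{\left(h,m \right)} = m \left(- \frac{1}{3}\right) + 3 \left(-1\right) = - \frac{m}{3} - 3 = -3 - \frac{m}{3}$)
$J{\left(d \right)} = \frac{d}{3}$ ($J{\left(d \right)} = \frac{\left(-3 - -4\right) d}{3} = \frac{\left(-3 + 4\right) d}{3} = \frac{1 d}{3} = \frac{d}{3}$)
$W{\left(O,X \right)} = \frac{X}{O + X}$ ($W{\left(O,X \right)} = \frac{X + 0}{O + X} = \frac{X}{O + X}$)
$\left(-3515 + W{\left(-86,-148 \right)}\right) + J{\left(-79 \right)} = \left(-3515 - \frac{148}{-86 - 148}\right) + \frac{1}{3} \left(-79\right) = \left(-3515 - \frac{148}{-234}\right) - \frac{79}{3} = \left(-3515 - - \frac{74}{117}\right) - \frac{79}{3} = \left(-3515 + \frac{74}{117}\right) - \frac{79}{3} = - \frac{411181}{117} - \frac{79}{3} = - \frac{414262}{117}$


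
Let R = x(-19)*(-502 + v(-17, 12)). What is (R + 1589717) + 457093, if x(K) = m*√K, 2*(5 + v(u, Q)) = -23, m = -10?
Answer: 2046810 + 5185*I*√19 ≈ 2.0468e+6 + 22601.0*I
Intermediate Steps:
v(u, Q) = -33/2 (v(u, Q) = -5 + (½)*(-23) = -5 - 23/2 = -33/2)
x(K) = -10*√K
R = 5185*I*√19 (R = (-10*I*√19)*(-502 - 33/2) = -10*I*√19*(-1037/2) = 5185*I*√19 ≈ 22601.0*I)
(R + 1589717) + 457093 = (5185*I*√19 + 1589717) + 457093 = (1589717 + 5185*I*√19) + 457093 = 2046810 + 5185*I*√19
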